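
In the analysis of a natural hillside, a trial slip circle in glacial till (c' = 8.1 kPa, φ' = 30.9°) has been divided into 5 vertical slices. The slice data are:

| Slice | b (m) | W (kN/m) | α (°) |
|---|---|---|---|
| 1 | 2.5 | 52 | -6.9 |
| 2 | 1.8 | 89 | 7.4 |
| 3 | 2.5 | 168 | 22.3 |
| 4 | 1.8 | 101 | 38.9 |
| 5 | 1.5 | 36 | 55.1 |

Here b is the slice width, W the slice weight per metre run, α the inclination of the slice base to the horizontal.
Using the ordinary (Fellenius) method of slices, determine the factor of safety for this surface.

Ordinary method of slices: FS = Σ[c'·Δl_i + (W_i cosα_i)·tanφ'] / Σ W_i sinα_i, with Δl_i = b_i / cosα_i.
Slice 1: Δl = 2.5/cos(-6.9°) = 2.518 m; N'_1 = 52·cos(-6.9°) = 51.6; c'Δl = 20.40; W sinα = -6.2
Slice 2: Δl = 1.8/cos7.4° = 1.815 m; N'_2 = 89·cos7.4° = 88.3; c'Δl = 14.70; W sinα = 11.5
Slice 3: Δl = 2.5/cos22.3° = 2.702 m; N'_3 = 168·cos22.3° = 155.4; c'Δl = 21.89; W sinα = 63.7
Slice 4: Δl = 1.8/cos38.9° = 2.313 m; N'_4 = 101·cos38.9° = 78.6; c'Δl = 18.73; W sinα = 63.4
Slice 5: Δl = 1.5/cos55.1° = 2.622 m; N'_5 = 36·cos55.1° = 20.6; c'Δl = 21.24; W sinα = 29.5
Σc'Δl = 97.0 kN/m; ΣN' = 394.5 kN/m; ΣW sinα = 161.9 kN/m
Resisting = 97.0 + 394.5·tan30.9° = 97.0 + 236.1 = 333.1 kN/m
FS = 333.1 / 161.9 = 2.057

FS = 2.06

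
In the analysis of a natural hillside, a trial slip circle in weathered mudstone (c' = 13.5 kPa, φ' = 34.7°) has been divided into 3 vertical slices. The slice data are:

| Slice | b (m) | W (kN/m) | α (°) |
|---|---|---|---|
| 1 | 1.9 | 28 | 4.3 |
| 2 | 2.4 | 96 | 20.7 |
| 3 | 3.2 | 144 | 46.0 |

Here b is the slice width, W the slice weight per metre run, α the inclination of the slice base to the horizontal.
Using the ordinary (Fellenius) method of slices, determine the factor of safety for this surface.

FS = 1.96

Ordinary method of slices: FS = Σ[c'·Δl_i + (W_i cosα_i)·tanφ'] / Σ W_i sinα_i, with Δl_i = b_i / cosα_i.
Slice 1: Δl = 1.9/cos4.3° = 1.905 m; N'_1 = 28·cos4.3° = 27.9; c'Δl = 25.72; W sinα = 2.1
Slice 2: Δl = 2.4/cos20.7° = 2.566 m; N'_2 = 96·cos20.7° = 89.8; c'Δl = 34.64; W sinα = 33.9
Slice 3: Δl = 3.2/cos46.0° = 4.607 m; N'_3 = 144·cos46.0° = 100.0; c'Δl = 62.19; W sinα = 103.6
Σc'Δl = 122.5 kN/m; ΣN' = 217.8 kN/m; ΣW sinα = 139.6 kN/m
Resisting = 122.5 + 217.8·tan34.7° = 122.5 + 150.8 = 273.3 kN/m
FS = 273.3 / 139.6 = 1.958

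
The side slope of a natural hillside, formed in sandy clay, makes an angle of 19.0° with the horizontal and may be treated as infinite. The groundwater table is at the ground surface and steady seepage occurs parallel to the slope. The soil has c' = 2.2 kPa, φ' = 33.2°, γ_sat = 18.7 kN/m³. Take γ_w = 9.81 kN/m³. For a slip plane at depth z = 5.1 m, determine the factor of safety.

FS = 0.98

With seepage parallel to the slope and the water table at the surface, the effective normal stress on the slip plane uses the buoyant unit weight γ' = γ_sat − γ_w while the driving shear stress uses γ_sat:
FS = [c' + γ' z cos²β tanφ'] / [γ_sat z sinβ cosβ]
γ' = 18.7 − 9.81 = 8.89 kN/m³
Numerator = 2.2 + 8.89·5.1·cos²19.0°·tan33.2° = 2.2 + 8.89·5.1·0.8940·0.6544 = 28.724 kPa
Denominator = 18.7·5.1·sin19.0°·cos19.0° = 18.7·5.1·0.3256·0.9455 = 29.358 kPa
FS = 28.724 / 29.358 = 0.978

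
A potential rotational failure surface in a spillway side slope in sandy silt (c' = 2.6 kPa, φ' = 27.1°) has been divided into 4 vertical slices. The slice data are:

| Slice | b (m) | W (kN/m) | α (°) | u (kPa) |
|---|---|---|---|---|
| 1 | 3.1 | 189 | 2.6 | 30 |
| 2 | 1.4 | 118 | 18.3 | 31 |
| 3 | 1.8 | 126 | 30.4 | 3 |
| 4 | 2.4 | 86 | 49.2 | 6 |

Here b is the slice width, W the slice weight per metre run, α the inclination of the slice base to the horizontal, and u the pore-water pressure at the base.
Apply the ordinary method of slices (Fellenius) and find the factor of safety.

Ordinary method of slices: FS = Σ[c'·Δl_i + (W_i cosα_i − u_i·Δl_i)·tanφ'] / Σ W_i sinα_i, with Δl_i = b_i / cosα_i.
Slice 1: Δl = 3.1/cos2.6° = 3.103 m; N'_1 = 189·cos2.6° − 30·3.103 = 95.7; c'Δl = 8.07; W sinα = 8.6
Slice 2: Δl = 1.4/cos18.3° = 1.475 m; N'_2 = 118·cos18.3° − 31·1.475 = 66.3; c'Δl = 3.83; W sinα = 37.1
Slice 3: Δl = 1.8/cos30.4° = 2.087 m; N'_3 = 126·cos30.4° − 3·2.087 = 102.4; c'Δl = 5.43; W sinα = 63.8
Slice 4: Δl = 2.4/cos49.2° = 3.673 m; N'_4 = 86·cos49.2° − 6·3.673 = 34.2; c'Δl = 9.55; W sinα = 65.1
Σc'Δl = 26.9 kN/m; ΣN' = 298.6 kN/m; ΣW sinα = 174.5 kN/m
Resisting = 26.9 + 298.6·tan27.1° = 26.9 + 152.8 = 179.7 kN/m
FS = 179.7 / 174.5 = 1.030

FS = 1.03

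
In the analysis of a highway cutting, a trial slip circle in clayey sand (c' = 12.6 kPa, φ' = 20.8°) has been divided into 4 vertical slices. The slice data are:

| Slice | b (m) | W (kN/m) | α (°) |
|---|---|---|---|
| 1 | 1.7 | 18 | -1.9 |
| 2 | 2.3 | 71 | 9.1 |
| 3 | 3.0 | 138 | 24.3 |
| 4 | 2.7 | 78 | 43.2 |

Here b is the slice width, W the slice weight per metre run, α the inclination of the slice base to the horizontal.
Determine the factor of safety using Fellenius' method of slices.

FS = 2.00

Ordinary method of slices: FS = Σ[c'·Δl_i + (W_i cosα_i)·tanφ'] / Σ W_i sinα_i, with Δl_i = b_i / cosα_i.
Slice 1: Δl = 1.7/cos(-1.9°) = 1.701 m; N'_1 = 18·cos(-1.9°) = 18.0; c'Δl = 21.43; W sinα = -0.6
Slice 2: Δl = 2.3/cos9.1° = 2.329 m; N'_2 = 71·cos9.1° = 70.1; c'Δl = 29.35; W sinα = 11.2
Slice 3: Δl = 3.0/cos24.3° = 3.292 m; N'_3 = 138·cos24.3° = 125.8; c'Δl = 41.47; W sinα = 56.8
Slice 4: Δl = 2.7/cos43.2° = 3.704 m; N'_4 = 78·cos43.2° = 56.9; c'Δl = 46.67; W sinα = 53.4
Σc'Δl = 138.9 kN/m; ΣN' = 270.7 kN/m; ΣW sinα = 120.8 kN/m
Resisting = 138.9 + 270.7·tan20.8° = 138.9 + 102.8 = 241.8 kN/m
FS = 241.8 / 120.8 = 2.001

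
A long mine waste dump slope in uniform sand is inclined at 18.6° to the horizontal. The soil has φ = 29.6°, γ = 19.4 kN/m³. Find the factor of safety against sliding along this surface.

For a dry cohesionless infinite slope the factor of safety is FS = tanφ / tanβ.
FS = tan29.6° / tan18.6° = 0.5681 / 0.3365 = 1.688

FS = 1.69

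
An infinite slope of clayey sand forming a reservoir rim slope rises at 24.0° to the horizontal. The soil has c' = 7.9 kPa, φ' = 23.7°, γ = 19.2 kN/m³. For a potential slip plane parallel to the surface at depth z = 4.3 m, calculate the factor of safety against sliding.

For an infinite slope with a slip plane parallel to the surface (no pore pressure): FS = [c' + γz cos²β tanφ'] / [γz sinβ cosβ].
γz = 19.2·4.3 = 82.56 kN/m²
Numerator = 7.9 + 82.56·cos²24.0°·tan23.7° = 7.9 + 82.56·0.8346·0.4390 = 38.146 kPa
Denominator = 82.56·sin24.0°·cos24.0° = 82.56·0.4067·0.9135 = 30.677 kPa
FS = 38.146 / 30.677 = 1.243

FS = 1.24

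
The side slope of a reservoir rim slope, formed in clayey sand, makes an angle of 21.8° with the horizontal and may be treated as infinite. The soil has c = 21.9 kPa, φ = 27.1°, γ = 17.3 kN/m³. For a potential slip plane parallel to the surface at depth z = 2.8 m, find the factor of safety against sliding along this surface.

For an infinite slope with a slip plane parallel to the surface (no pore pressure): FS = [c + γz cos²β tanφ] / [γz sinβ cosβ].
γz = 17.3·2.8 = 48.44 kN/m²
Numerator = 21.9 + 48.44·cos²21.8°·tan27.1° = 21.9 + 48.44·0.8621·0.5117 = 43.269 kPa
Denominator = 48.44·sin21.8°·cos21.8° = 48.44·0.3714·0.9285 = 16.703 kPa
FS = 43.269 / 16.703 = 2.591

FS = 2.59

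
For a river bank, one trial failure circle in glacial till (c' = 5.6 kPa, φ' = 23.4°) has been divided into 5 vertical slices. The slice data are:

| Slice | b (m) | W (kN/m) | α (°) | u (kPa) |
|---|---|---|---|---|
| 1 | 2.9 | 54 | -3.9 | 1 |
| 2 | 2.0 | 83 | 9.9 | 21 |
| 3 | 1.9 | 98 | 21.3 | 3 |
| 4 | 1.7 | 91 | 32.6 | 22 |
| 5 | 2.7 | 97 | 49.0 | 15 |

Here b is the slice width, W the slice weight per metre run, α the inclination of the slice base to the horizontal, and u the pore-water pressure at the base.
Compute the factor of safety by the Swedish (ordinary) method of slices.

FS = 0.97

Ordinary method of slices: FS = Σ[c'·Δl_i + (W_i cosα_i − u_i·Δl_i)·tanφ'] / Σ W_i sinα_i, with Δl_i = b_i / cosα_i.
Slice 1: Δl = 2.9/cos(-3.9°) = 2.907 m; N'_1 = 54·cos(-3.9°) − 1·2.907 = 51.0; c'Δl = 16.28; W sinα = -3.7
Slice 2: Δl = 2.0/cos9.9° = 2.030 m; N'_2 = 83·cos9.9° − 21·2.030 = 39.1; c'Δl = 11.37; W sinα = 14.3
Slice 3: Δl = 1.9/cos21.3° = 2.039 m; N'_3 = 98·cos21.3° − 3·2.039 = 85.2; c'Δl = 11.42; W sinα = 35.6
Slice 4: Δl = 1.7/cos32.6° = 2.018 m; N'_4 = 91·cos32.6° − 22·2.018 = 32.3; c'Δl = 11.30; W sinα = 49.0
Slice 5: Δl = 2.7/cos49.0° = 4.115 m; N'_5 = 97·cos49.0° − 15·4.115 = 1.9; c'Δl = 23.05; W sinα = 73.2
Σc'Δl = 73.4 kN/m; ΣN' = 209.5 kN/m; ΣW sinα = 168.4 kN/m
Resisting = 73.4 + 209.5·tan23.4° = 73.4 + 90.6 = 164.1 kN/m
FS = 164.1 / 168.4 = 0.974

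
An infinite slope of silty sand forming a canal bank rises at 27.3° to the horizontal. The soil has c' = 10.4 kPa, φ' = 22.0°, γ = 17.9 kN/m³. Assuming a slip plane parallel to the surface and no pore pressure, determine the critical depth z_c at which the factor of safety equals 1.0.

Setting FS = 1.00 in FS = [c' + γz cos²β tanφ'] / [γz sinβ cosβ] and solving for z:
z = c' / [γ cosβ (FS·sinβ − cosβ·tanφ')]
  = 10.4 / [17.9·cos27.3°·(1.00·sin27.3° − cos27.3°·tan22.0°)]
  = 10.4 / [17.9·0.8886·(1.00·0.4586 − 0.8886·0.4040)]
  = 10.4 / 1.5847 = 6.563 m

z_c = 6.56 m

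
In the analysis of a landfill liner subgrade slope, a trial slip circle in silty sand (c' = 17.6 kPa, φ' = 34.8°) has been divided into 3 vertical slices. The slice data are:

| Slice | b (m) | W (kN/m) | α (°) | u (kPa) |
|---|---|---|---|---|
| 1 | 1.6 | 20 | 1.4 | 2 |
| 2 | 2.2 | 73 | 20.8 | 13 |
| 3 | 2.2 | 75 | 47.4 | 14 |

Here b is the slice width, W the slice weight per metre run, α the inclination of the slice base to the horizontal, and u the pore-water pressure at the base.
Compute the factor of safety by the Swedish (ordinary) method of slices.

FS = 2.06

Ordinary method of slices: FS = Σ[c'·Δl_i + (W_i cosα_i − u_i·Δl_i)·tanφ'] / Σ W_i sinα_i, with Δl_i = b_i / cosα_i.
Slice 1: Δl = 1.6/cos1.4° = 1.600 m; N'_1 = 20·cos1.4° − 2·1.600 = 16.8; c'Δl = 28.17; W sinα = 0.5
Slice 2: Δl = 2.2/cos20.8° = 2.353 m; N'_2 = 73·cos20.8° − 13·2.353 = 37.6; c'Δl = 41.42; W sinα = 25.9
Slice 3: Δl = 2.2/cos47.4° = 3.250 m; N'_3 = 75·cos47.4° − 14·3.250 = 5.3; c'Δl = 57.20; W sinα = 55.2
Σc'Δl = 126.8 kN/m; ΣN' = 59.7 kN/m; ΣW sinα = 81.6 kN/m
Resisting = 126.8 + 59.7·tan34.8° = 126.8 + 41.5 = 168.3 kN/m
FS = 168.3 / 81.6 = 2.062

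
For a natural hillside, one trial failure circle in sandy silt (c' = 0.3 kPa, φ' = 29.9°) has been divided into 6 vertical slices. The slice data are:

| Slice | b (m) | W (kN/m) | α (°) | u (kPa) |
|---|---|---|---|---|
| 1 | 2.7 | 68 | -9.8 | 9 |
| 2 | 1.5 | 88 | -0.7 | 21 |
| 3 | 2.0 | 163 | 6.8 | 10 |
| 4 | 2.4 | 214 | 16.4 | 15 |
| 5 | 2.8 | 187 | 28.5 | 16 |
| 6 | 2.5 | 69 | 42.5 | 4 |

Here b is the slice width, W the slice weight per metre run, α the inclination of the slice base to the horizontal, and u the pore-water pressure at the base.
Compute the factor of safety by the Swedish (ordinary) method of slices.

Ordinary method of slices: FS = Σ[c'·Δl_i + (W_i cosα_i − u_i·Δl_i)·tanφ'] / Σ W_i sinα_i, with Δl_i = b_i / cosα_i.
Slice 1: Δl = 2.7/cos(-9.8°) = 2.740 m; N'_1 = 68·cos(-9.8°) − 9·2.740 = 42.3; c'Δl = 0.82; W sinα = -11.6
Slice 2: Δl = 1.5/cos(-0.7°) = 1.500 m; N'_2 = 88·cos(-0.7°) − 21·1.500 = 56.5; c'Δl = 0.45; W sinα = -1.1
Slice 3: Δl = 2.0/cos6.8° = 2.014 m; N'_3 = 163·cos6.8° − 10·2.014 = 141.7; c'Δl = 0.60; W sinα = 19.3
Slice 4: Δl = 2.4/cos16.4° = 2.502 m; N'_4 = 214·cos16.4° − 15·2.502 = 167.8; c'Δl = 0.75; W sinα = 60.4
Slice 5: Δl = 2.8/cos28.5° = 3.186 m; N'_5 = 187·cos28.5° − 16·3.186 = 113.4; c'Δl = 0.96; W sinα = 89.2
Slice 6: Δl = 2.5/cos42.5° = 3.391 m; N'_6 = 69·cos42.5° − 4·3.391 = 37.3; c'Δl = 1.02; W sinα = 46.6
Σc'Δl = 4.6 kN/m; ΣN' = 559.0 kN/m; ΣW sinα = 202.9 kN/m
Resisting = 4.6 + 559.0·tan29.9° = 4.6 + 321.4 = 326.0 kN/m
FS = 326.0 / 202.9 = 1.607

FS = 1.61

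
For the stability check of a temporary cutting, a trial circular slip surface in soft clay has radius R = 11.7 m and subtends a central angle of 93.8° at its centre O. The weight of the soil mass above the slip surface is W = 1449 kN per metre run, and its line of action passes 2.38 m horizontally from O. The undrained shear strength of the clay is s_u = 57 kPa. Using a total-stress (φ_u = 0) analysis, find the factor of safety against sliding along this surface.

FS = 3.70

Taking moments about the centre O, the resisting moment is provided by the undrained shear strength acting along the arc:
Arc length L_a = R·θ = 11.7·(93.8°·π/180) = 11.7·1.6371 = 19.15 m
M_R = s_u·L_a·R = 57·19.15·11.7 = 12774.0 kN·m/m
M_D = W·d = 1449·2.38 = 3448.6 kN·m/m
FS = M_R / M_D = 12774.0 / 3448.6 = 3.704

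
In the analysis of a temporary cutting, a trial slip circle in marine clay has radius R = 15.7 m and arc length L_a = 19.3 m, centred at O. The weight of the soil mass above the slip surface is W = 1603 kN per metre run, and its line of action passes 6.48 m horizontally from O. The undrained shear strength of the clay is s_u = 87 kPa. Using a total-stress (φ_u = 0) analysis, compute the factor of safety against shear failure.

Taking moments about the centre O, the resisting moment is provided by the undrained shear strength acting along the arc:
M_R = s_u·L_a·R = 87·19.30·15.7 = 26361.9 kN·m/m
M_D = W·d = 1603·6.48 = 10387.4 kN·m/m
FS = M_R / M_D = 26361.9 / 10387.4 = 2.538

FS = 2.54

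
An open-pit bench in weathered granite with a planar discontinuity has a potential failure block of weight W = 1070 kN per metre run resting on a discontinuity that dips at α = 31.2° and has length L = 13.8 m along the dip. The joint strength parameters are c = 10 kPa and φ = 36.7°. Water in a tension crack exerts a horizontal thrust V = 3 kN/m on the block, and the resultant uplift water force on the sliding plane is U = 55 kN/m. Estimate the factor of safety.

Resolving the block weight along and normal to the plane and applying the Mohr–Coulomb strength on the joint:
N' = W cosα − U − V sinα = 1070·cos31.2° − 55 − 3·sin31.2° = 858.7 kN/m
Driving force T = W sinα + V cosα = 1070·sin31.2° + 3·cos31.2° = 556.9 kN/m
Resisting force R = c·L + N'·tanφ = 10·13.8 + 858.7·tan36.7° = 138.0 + 640.0 = 778.0 kN/m
FS = R / T = 778.0 / 556.9 = 1.397

FS = 1.40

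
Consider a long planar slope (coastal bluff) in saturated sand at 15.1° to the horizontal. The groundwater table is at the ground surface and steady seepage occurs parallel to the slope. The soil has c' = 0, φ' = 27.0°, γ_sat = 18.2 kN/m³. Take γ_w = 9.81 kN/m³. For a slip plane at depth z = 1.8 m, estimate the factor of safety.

With seepage parallel to the slope and the water table at the surface, the effective normal stress on the slip plane uses the buoyant unit weight γ' = γ_sat − γ_w while the driving shear stress uses γ_sat:
FS = [c' + γ' z cos²β tanφ'] / [γ_sat z sinβ cosβ]
(For c' = 0 this reduces to FS = (γ'/γ_sat)·tanφ'/tanβ.)
γ' = 18.2 − 9.81 = 8.39 kN/m³
Numerator = 0.0 + 8.39·1.8·cos²15.1°·tan27.0° = 0.0 + 8.39·1.8·0.9321·0.5095 = 7.173 kPa
Denominator = 18.2·1.8·sin15.1°·cos15.1° = 18.2·1.8·0.2605·0.9655 = 8.239 kPa
FS = 7.173 / 8.239 = 0.871

FS = 0.87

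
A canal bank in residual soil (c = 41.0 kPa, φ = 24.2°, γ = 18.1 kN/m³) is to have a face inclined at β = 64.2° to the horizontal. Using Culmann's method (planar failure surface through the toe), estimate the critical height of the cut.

Culmann's analysis gives the critical failure plane at α_cr = (β + φ)/2 = (64.2 + 24.2)/2 = 44.2°, and the critical height
H_c = (4c/γ) · sinβ cosφ / [1 − cos(β − φ)]
    = (4·41.0/18.1) · sin64.2°·cos24.2° / [1 − cos(40.0°)]
    = 9.061 · 0.9003·0.9121 / [1 − 0.7660]
    = 9.061 · 0.8212 / 0.2340
    = 31.80 m

H_c = 31.80 m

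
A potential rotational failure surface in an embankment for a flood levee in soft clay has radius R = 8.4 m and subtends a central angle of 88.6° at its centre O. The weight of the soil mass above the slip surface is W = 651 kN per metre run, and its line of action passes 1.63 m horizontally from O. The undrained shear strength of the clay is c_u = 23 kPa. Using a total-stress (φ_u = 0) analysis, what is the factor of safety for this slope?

FS = 2.36

Taking moments about the centre O, the resisting moment is provided by the undrained shear strength acting along the arc:
Arc length L_a = R·θ = 8.4·(88.6°·π/180) = 8.4·1.5464 = 12.99 m
M_R = c_u·L_a·R = 23·12.99·8.4 = 2509.6 kN·m/m
M_D = W·d = 651·1.63 = 1061.1 kN·m/m
FS = M_R / M_D = 2509.6 / 1061.1 = 2.365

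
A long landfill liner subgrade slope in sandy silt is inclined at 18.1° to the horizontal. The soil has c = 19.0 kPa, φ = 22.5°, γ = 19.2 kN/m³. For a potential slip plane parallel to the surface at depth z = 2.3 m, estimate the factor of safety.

FS = 2.72

For an infinite slope with a slip plane parallel to the surface (no pore pressure): FS = [c + γz cos²β tanφ] / [γz sinβ cosβ].
γz = 19.2·2.3 = 44.16 kN/m²
Numerator = 19.0 + 44.16·cos²18.1°·tan22.5° = 19.0 + 44.16·0.9035·0.4142 = 35.526 kPa
Denominator = 44.16·sin18.1°·cos18.1° = 44.16·0.3107·0.9505 = 13.041 kPa
FS = 35.526 / 13.041 = 2.724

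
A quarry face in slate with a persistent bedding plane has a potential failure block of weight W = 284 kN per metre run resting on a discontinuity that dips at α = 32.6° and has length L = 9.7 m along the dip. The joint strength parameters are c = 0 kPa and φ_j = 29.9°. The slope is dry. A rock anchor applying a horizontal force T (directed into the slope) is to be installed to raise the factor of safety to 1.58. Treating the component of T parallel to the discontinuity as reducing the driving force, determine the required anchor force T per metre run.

Resolving forces along and normal to the sliding plane, with the horizontal anchor force T adding T·sinα to the effective normal force and T·cosα acting up the plane against the driving force:
FS = [cL + (W cosα + T sinα) tanφ_j] / [W sinα − T cosα]
Without the anchor: N' = 239.3 kN/m, driving T_d = 153.0 kN/m, resisting R = 0·9.7 + 239.3·tan29.9° = 137.6 kN/m, FS = 0.90.
Setting FS = 1.58 and solving for T:
1.58·(153.0 − T cos32.6°) = 137.6 + T sin32.6°·tan29.9°
T·(sin32.6°·tan29.9° + 1.58·cos32.6°) = 1.58·153.0 − 137.6
T·(0.5388·0.5750 + 1.58·0.8425) = 241.8 − 137.6 = 104.2
T·1.6409 = 104.2
T = 63.5 kN/m

T = 63 kN/m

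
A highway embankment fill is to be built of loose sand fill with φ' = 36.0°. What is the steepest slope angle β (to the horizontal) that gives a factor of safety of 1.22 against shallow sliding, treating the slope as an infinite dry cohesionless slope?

β = 30.8°

For an infinite dry cohesionless slope FS = tanφ'/tanβ, so tanβ = tanφ' / FS.
tanβ = tan36.0° / 1.22 = 0.7265 / 1.22 = 0.5955
β = arctan(0.5955) = 30.77°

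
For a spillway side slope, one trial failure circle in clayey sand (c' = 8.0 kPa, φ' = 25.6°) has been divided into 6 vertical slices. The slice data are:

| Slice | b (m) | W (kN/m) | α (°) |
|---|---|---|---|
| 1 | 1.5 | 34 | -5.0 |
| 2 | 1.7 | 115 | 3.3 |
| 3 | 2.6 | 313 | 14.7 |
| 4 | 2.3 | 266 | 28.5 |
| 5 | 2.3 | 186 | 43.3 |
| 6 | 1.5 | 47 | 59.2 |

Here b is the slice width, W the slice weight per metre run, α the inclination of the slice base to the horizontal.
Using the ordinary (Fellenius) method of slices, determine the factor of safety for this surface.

Ordinary method of slices: FS = Σ[c'·Δl_i + (W_i cosα_i)·tanφ'] / Σ W_i sinα_i, with Δl_i = b_i / cosα_i.
Slice 1: Δl = 1.5/cos(-5.0°) = 1.506 m; N'_1 = 34·cos(-5.0°) = 33.9; c'Δl = 12.05; W sinα = -3.0
Slice 2: Δl = 1.7/cos3.3° = 1.703 m; N'_2 = 115·cos3.3° = 114.8; c'Δl = 13.62; W sinα = 6.6
Slice 3: Δl = 2.6/cos14.7° = 2.688 m; N'_3 = 313·cos14.7° = 302.8; c'Δl = 21.50; W sinα = 79.4
Slice 4: Δl = 2.3/cos28.5° = 2.617 m; N'_4 = 266·cos28.5° = 233.8; c'Δl = 20.94; W sinα = 126.9
Slice 5: Δl = 2.3/cos43.3° = 3.160 m; N'_5 = 186·cos43.3° = 135.4; c'Δl = 25.28; W sinα = 127.6
Slice 6: Δl = 1.5/cos59.2° = 2.929 m; N'_6 = 47·cos59.2° = 24.1; c'Δl = 23.44; W sinα = 40.4
Σc'Δl = 116.8 kN/m; ΣN' = 844.6 kN/m; ΣW sinα = 377.9 kN/m
Resisting = 116.8 + 844.6·tan25.6° = 116.8 + 404.7 = 521.5 kN/m
FS = 521.5 / 377.9 = 1.380

FS = 1.38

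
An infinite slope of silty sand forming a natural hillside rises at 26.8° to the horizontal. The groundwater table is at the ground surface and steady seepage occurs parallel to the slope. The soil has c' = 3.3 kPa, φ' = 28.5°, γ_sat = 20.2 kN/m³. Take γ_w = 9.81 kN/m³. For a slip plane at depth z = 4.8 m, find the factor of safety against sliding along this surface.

FS = 0.64

With seepage parallel to the slope and the water table at the surface, the effective normal stress on the slip plane uses the buoyant unit weight γ' = γ_sat − γ_w while the driving shear stress uses γ_sat:
FS = [c' + γ' z cos²β tanφ'] / [γ_sat z sinβ cosβ]
γ' = 20.2 − 9.81 = 10.39 kN/m³
Numerator = 3.3 + 10.39·4.8·cos²26.8°·tan28.5° = 3.3 + 10.39·4.8·0.7967·0.5430 = 24.874 kPa
Denominator = 20.2·4.8·sin26.8°·cos26.8° = 20.2·4.8·0.4509·0.8926 = 39.021 kPa
FS = 24.874 / 39.021 = 0.637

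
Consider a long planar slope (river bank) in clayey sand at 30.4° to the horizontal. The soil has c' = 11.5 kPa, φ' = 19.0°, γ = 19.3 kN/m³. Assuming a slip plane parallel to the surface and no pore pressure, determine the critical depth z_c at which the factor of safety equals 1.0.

Setting FS = 1.00 in FS = [c' + γz cos²β tanφ'] / [γz sinβ cosβ] and solving for z:
z = c' / [γ cosβ (FS·sinβ − cosβ·tanφ')]
  = 11.5 / [19.3·cos30.4°·(1.00·sin30.4° − cos30.4°·tan19.0°)]
  = 11.5 / [19.3·0.8625·(1.00·0.5060 − 0.8625·0.3443)]
  = 11.5 / 3.4799 = 3.305 m

z_c = 3.30 m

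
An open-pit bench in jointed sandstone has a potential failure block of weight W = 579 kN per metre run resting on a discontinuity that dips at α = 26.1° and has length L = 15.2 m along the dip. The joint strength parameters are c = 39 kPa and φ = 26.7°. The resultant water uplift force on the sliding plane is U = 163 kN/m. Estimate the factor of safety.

FS = 3.03

Resolving the block weight along and normal to the plane and applying the Mohr–Coulomb strength on the joint:
N' = W cosα − U = 579·cos26.1° − 163 = 357.0 kN/m
Driving force T = W sinα = 579·sin26.1° = 254.7 kN/m
Resisting force R = c·L + N'·tanφ = 39·15.2 + 357.0·tan26.7° = 592.8 + 179.5 = 772.3 kN/m
FS = R / T = 772.3 / 254.7 = 3.032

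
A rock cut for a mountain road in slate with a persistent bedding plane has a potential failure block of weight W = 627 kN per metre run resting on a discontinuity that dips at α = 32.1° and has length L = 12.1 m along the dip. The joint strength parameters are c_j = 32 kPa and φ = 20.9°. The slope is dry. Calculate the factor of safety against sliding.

Resolving the block weight along and normal to the plane and applying the Mohr–Coulomb strength on the joint:
N' = W cosα = 627·cos32.1° = 531.1 kN/m
Driving force T = W sinα = 627·sin32.1° = 333.2 kN/m
Resisting force R = c_j·L + N'·tanφ = 32·12.1 + 531.1·tan20.9° = 387.2 + 202.8 = 590.0 kN/m
FS = R / T = 590.0 / 333.2 = 1.771

FS = 1.77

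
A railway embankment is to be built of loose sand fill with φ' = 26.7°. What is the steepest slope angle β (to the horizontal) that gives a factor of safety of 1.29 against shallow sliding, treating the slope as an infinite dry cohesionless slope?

β = 21.3°

For an infinite dry cohesionless slope FS = tanφ'/tanβ, so tanβ = tanφ' / FS.
tanβ = tan26.7° / 1.29 = 0.5029 / 1.29 = 0.3899
β = arctan(0.3899) = 21.30°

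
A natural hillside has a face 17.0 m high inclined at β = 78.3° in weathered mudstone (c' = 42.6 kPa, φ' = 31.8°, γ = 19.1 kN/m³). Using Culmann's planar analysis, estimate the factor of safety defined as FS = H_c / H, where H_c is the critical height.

H_c = (4c'/γ) · sinβ cosφ' / [1 − cos(β − φ')]
    = (4·42.6/19.1) · sin78.3°·cos31.8° / [1 − cos46.5°]
    = 8.921 · 0.8322 / 0.3116 = 23.82 m
FS = H_c / H = 23.82 / 17.0 = 1.401

FS = 1.40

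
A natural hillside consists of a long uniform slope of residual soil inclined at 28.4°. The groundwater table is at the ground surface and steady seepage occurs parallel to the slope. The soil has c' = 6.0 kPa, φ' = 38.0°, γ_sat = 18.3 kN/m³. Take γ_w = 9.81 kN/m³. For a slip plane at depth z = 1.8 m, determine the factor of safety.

FS = 1.11

With seepage parallel to the slope and the water table at the surface, the effective normal stress on the slip plane uses the buoyant unit weight γ' = γ_sat − γ_w while the driving shear stress uses γ_sat:
FS = [c' + γ' z cos²β tanφ'] / [γ_sat z sinβ cosβ]
γ' = 18.3 − 9.81 = 8.49 kN/m³
Numerator = 6.0 + 8.49·1.8·cos²28.4°·tan38.0° = 6.0 + 8.49·1.8·0.7738·0.7813 = 15.239 kPa
Denominator = 18.3·1.8·sin28.4°·cos28.4° = 18.3·1.8·0.4756·0.8796 = 13.782 kPa
FS = 15.239 / 13.782 = 1.106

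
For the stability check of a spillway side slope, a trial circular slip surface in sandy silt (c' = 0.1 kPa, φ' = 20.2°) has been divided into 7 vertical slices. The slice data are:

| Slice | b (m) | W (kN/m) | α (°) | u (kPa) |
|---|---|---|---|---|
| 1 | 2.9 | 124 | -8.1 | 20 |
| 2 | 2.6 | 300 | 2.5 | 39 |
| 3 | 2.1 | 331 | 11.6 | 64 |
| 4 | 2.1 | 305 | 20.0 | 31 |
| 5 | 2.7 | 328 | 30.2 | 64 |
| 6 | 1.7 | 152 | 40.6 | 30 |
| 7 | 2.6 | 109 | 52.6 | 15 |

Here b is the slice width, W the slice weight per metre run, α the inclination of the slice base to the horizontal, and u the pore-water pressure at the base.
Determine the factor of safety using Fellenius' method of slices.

Ordinary method of slices: FS = Σ[c'·Δl_i + (W_i cosα_i − u_i·Δl_i)·tanφ'] / Σ W_i sinα_i, with Δl_i = b_i / cosα_i.
Slice 1: Δl = 2.9/cos(-8.1°) = 2.929 m; N'_1 = 124·cos(-8.1°) − 20·2.929 = 64.2; c'Δl = 0.29; W sinα = -17.5
Slice 2: Δl = 2.6/cos2.5° = 2.602 m; N'_2 = 300·cos2.5° − 39·2.602 = 198.2; c'Δl = 0.26; W sinα = 13.1
Slice 3: Δl = 2.1/cos11.6° = 2.144 m; N'_3 = 331·cos11.6° − 64·2.144 = 187.0; c'Δl = 0.21; W sinα = 66.6
Slice 4: Δl = 2.1/cos20.0° = 2.235 m; N'_4 = 305·cos20.0° − 31·2.235 = 217.3; c'Δl = 0.22; W sinα = 104.3
Slice 5: Δl = 2.7/cos30.2° = 3.124 m; N'_5 = 328·cos30.2° − 64·3.124 = 83.5; c'Δl = 0.31; W sinα = 165.0
Slice 6: Δl = 1.7/cos40.6° = 2.239 m; N'_6 = 152·cos40.6° − 30·2.239 = 48.2; c'Δl = 0.22; W sinα = 98.9
Slice 7: Δl = 2.6/cos52.6° = 4.281 m; N'_7 = 109·cos52.6° − 15·4.281 = 2.0; c'Δl = 0.43; W sinα = 86.6
Σc'Δl = 2.0 kN/m; ΣN' = 800.5 kN/m; ΣW sinα = 517.0 kN/m
Resisting = 2.0 + 800.5·tan20.2° = 2.0 + 294.5 = 296.5 kN/m
FS = 296.5 / 517.0 = 0.574

FS = 0.57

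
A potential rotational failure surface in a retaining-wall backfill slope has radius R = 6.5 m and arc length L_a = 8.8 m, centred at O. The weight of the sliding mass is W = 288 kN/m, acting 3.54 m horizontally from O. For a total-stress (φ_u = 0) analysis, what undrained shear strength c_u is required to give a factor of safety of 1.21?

FS = c_u·L_a·R / (W·d), so c_u = FS·W·d / (L_a·R).
c_u = 1.21·288·3.54 / (8.80·6.5) = 1233.6 / 57.20 = 21.57 kPa

c_u = 21.6 kPa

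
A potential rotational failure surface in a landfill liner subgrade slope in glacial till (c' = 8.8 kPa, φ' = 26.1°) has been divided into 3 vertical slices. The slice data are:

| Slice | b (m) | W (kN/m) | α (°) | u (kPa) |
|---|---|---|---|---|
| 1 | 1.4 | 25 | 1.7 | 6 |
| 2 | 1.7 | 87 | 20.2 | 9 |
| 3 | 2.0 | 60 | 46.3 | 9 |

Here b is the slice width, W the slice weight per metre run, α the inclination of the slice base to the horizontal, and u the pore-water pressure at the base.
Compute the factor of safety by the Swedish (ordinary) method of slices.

FS = 1.37

Ordinary method of slices: FS = Σ[c'·Δl_i + (W_i cosα_i − u_i·Δl_i)·tanφ'] / Σ W_i sinα_i, with Δl_i = b_i / cosα_i.
Slice 1: Δl = 1.4/cos1.7° = 1.401 m; N'_1 = 25·cos1.7° − 6·1.401 = 16.6; c'Δl = 12.33; W sinα = 0.7
Slice 2: Δl = 1.7/cos20.2° = 1.811 m; N'_2 = 87·cos20.2° − 9·1.811 = 65.3; c'Δl = 15.94; W sinα = 30.0
Slice 3: Δl = 2.0/cos46.3° = 2.895 m; N'_3 = 60·cos46.3° − 9·2.895 = 15.4; c'Δl = 25.47; W sinα = 43.4
Σc'Δl = 53.7 kN/m; ΣN' = 97.3 kN/m; ΣW sinα = 74.2 kN/m
Resisting = 53.7 + 97.3·tan26.1° = 53.7 + 47.7 = 101.4 kN/m
FS = 101.4 / 74.2 = 1.368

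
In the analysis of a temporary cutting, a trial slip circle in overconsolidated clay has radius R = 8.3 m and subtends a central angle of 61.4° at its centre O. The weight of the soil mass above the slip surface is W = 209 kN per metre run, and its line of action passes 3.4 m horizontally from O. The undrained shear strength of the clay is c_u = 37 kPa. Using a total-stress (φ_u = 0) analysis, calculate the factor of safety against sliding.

Taking moments about the centre O, the resisting moment is provided by the undrained shear strength acting along the arc:
Arc length L_a = R·θ = 8.3·(61.4°·π/180) = 8.3·1.0716 = 8.89 m
M_R = c_u·L_a·R = 37·8.89·8.3 = 2731.5 kN·m/m
M_D = W·d = 209·3.4 = 710.6 kN·m/m
FS = M_R / M_D = 2731.5 / 710.6 = 3.844

FS = 3.84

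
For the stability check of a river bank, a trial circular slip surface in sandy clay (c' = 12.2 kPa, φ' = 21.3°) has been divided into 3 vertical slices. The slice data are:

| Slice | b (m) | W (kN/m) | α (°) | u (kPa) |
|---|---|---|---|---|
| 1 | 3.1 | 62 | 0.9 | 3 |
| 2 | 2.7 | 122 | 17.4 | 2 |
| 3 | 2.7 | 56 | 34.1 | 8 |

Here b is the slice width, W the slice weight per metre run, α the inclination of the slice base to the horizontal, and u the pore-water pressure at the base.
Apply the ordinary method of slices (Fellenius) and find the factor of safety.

Ordinary method of slices: FS = Σ[c'·Δl_i + (W_i cosα_i − u_i·Δl_i)·tanφ'] / Σ W_i sinα_i, with Δl_i = b_i / cosα_i.
Slice 1: Δl = 3.1/cos0.9° = 3.100 m; N'_1 = 62·cos0.9° − 3·3.100 = 52.7; c'Δl = 37.82; W sinα = 1.0
Slice 2: Δl = 2.7/cos17.4° = 2.829 m; N'_2 = 122·cos17.4° − 2·2.829 = 110.8; c'Δl = 34.52; W sinα = 36.5
Slice 3: Δl = 2.7/cos34.1° = 3.261 m; N'_3 = 56·cos34.1° − 8·3.261 = 20.3; c'Δl = 39.78; W sinα = 31.4
Σc'Δl = 112.1 kN/m; ΣN' = 183.7 kN/m; ΣW sinα = 68.9 kN/m
Resisting = 112.1 + 183.7·tan21.3° = 112.1 + 71.6 = 183.8 kN/m
FS = 183.8 / 68.9 = 2.669

FS = 2.67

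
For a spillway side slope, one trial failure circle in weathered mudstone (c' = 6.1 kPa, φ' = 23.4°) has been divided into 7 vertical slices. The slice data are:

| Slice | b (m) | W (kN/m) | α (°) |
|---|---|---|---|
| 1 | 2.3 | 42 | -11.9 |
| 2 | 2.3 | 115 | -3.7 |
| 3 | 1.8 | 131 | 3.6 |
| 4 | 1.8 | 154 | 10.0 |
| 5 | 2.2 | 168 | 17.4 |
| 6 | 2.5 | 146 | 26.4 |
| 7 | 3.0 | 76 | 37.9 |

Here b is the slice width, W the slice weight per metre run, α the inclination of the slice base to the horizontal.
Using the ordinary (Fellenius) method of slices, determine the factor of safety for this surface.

Ordinary method of slices: FS = Σ[c'·Δl_i + (W_i cosα_i)·tanφ'] / Σ W_i sinα_i, with Δl_i = b_i / cosα_i.
Slice 1: Δl = 2.3/cos(-11.9°) = 2.351 m; N'_1 = 42·cos(-11.9°) = 41.1; c'Δl = 14.34; W sinα = -8.7
Slice 2: Δl = 2.3/cos(-3.7°) = 2.305 m; N'_2 = 115·cos(-3.7°) = 114.8; c'Δl = 14.06; W sinα = -7.4
Slice 3: Δl = 1.8/cos3.6° = 1.804 m; N'_3 = 131·cos3.6° = 130.7; c'Δl = 11.00; W sinα = 8.2
Slice 4: Δl = 1.8/cos10.0° = 1.828 m; N'_4 = 154·cos10.0° = 151.7; c'Δl = 11.15; W sinα = 26.7
Slice 5: Δl = 2.2/cos17.4° = 2.305 m; N'_5 = 168·cos17.4° = 160.3; c'Δl = 14.06; W sinα = 50.2
Slice 6: Δl = 2.5/cos26.4° = 2.791 m; N'_6 = 146·cos26.4° = 130.8; c'Δl = 17.03; W sinα = 64.9
Slice 7: Δl = 3.0/cos37.9° = 3.802 m; N'_7 = 76·cos37.9° = 60.0; c'Δl = 23.19; W sinα = 46.7
Σc'Δl = 104.8 kN/m; ΣN' = 789.3 kN/m; ΣW sinα = 180.7 kN/m
Resisting = 104.8 + 789.3·tan23.4° = 104.8 + 341.6 = 446.4 kN/m
FS = 446.4 / 180.7 = 2.470

FS = 2.47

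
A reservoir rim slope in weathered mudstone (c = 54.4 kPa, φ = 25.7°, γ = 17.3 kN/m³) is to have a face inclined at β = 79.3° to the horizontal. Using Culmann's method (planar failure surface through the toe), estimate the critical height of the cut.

Culmann's analysis gives the critical failure plane at α_cr = (β + φ)/2 = (79.3 + 25.7)/2 = 52.5°, and the critical height
H_c = (4c/γ) · sinβ cosφ / [1 − cos(β − φ)]
    = (4·54.4/17.3) · sin79.3°·cos25.7° / [1 − cos(53.6°)]
    = 12.578 · 0.9826·0.9011 / [1 − 0.5934]
    = 12.578 · 0.8854 / 0.4066
    = 27.39 m

H_c = 27.39 m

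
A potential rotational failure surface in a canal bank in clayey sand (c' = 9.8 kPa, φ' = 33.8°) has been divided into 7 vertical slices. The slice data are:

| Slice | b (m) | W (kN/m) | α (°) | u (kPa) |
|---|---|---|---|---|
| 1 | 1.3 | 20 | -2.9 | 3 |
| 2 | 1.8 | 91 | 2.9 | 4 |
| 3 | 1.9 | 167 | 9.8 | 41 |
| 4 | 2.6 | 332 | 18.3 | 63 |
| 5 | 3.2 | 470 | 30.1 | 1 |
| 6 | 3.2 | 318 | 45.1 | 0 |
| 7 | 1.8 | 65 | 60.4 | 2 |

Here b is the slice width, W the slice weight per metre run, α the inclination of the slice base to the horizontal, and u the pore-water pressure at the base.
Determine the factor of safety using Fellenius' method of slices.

Ordinary method of slices: FS = Σ[c'·Δl_i + (W_i cosα_i − u_i·Δl_i)·tanφ'] / Σ W_i sinα_i, with Δl_i = b_i / cosα_i.
Slice 1: Δl = 1.3/cos(-2.9°) = 1.302 m; N'_1 = 20·cos(-2.9°) − 3·1.302 = 16.1; c'Δl = 12.76; W sinα = -1.0
Slice 2: Δl = 1.8/cos2.9° = 1.802 m; N'_2 = 91·cos2.9° − 4·1.802 = 83.7; c'Δl = 17.66; W sinα = 4.6
Slice 3: Δl = 1.9/cos9.8° = 1.928 m; N'_3 = 167·cos9.8° − 41·1.928 = 85.5; c'Δl = 18.90; W sinα = 28.4
Slice 4: Δl = 2.6/cos18.3° = 2.738 m; N'_4 = 332·cos18.3° − 63·2.738 = 142.7; c'Δl = 26.84; W sinα = 104.2
Slice 5: Δl = 3.2/cos30.1° = 3.699 m; N'_5 = 470·cos30.1° − 1·3.699 = 402.9; c'Δl = 36.25; W sinα = 235.7
Slice 6: Δl = 3.2/cos45.1° = 4.533 m; N'_6 = 318·cos45.1° − 0·4.533 = 224.5; c'Δl = 44.43; W sinα = 225.3
Slice 7: Δl = 1.8/cos60.4° = 3.644 m; N'_7 = 65·cos60.4° − 2·3.644 = 24.8; c'Δl = 35.71; W sinα = 56.5
Σc'Δl = 192.5 kN/m; ΣN' = 980.1 kN/m; ΣW sinα = 653.7 kN/m
Resisting = 192.5 + 980.1·tan33.8° = 192.5 + 656.1 = 848.7 kN/m
FS = 848.7 / 653.7 = 1.298

FS = 1.30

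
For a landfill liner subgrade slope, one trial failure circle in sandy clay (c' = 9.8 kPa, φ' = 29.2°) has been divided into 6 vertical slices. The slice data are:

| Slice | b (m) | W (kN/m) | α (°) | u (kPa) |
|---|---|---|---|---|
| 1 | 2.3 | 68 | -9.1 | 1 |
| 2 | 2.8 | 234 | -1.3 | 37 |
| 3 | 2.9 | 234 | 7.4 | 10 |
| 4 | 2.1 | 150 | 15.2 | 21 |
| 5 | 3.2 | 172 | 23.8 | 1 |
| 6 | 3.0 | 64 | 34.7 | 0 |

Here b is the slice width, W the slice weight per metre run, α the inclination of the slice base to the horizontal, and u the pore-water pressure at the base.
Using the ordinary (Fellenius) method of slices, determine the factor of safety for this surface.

Ordinary method of slices: FS = Σ[c'·Δl_i + (W_i cosα_i − u_i·Δl_i)·tanφ'] / Σ W_i sinα_i, with Δl_i = b_i / cosα_i.
Slice 1: Δl = 2.3/cos(-9.1°) = 2.329 m; N'_1 = 68·cos(-9.1°) − 1·2.329 = 64.8; c'Δl = 22.83; W sinα = -10.8
Slice 2: Δl = 2.8/cos(-1.3°) = 2.801 m; N'_2 = 234·cos(-1.3°) − 37·2.801 = 130.3; c'Δl = 27.45; W sinα = -5.3
Slice 3: Δl = 2.9/cos7.4° = 2.924 m; N'_3 = 234·cos7.4° − 10·2.924 = 202.8; c'Δl = 28.66; W sinα = 30.1
Slice 4: Δl = 2.1/cos15.2° = 2.176 m; N'_4 = 150·cos15.2° − 21·2.176 = 99.1; c'Δl = 21.33; W sinα = 39.3
Slice 5: Δl = 3.2/cos23.8° = 3.497 m; N'_5 = 172·cos23.8° − 1·3.497 = 153.9; c'Δl = 34.27; W sinα = 69.4
Slice 6: Δl = 3.0/cos34.7° = 3.649 m; N'_6 = 64·cos34.7° − 0·3.649 = 52.6; c'Δl = 35.76; W sinα = 36.4
Σc'Δl = 170.3 kN/m; ΣN' = 703.5 kN/m; ΣW sinα = 159.2 kN/m
Resisting = 170.3 + 703.5·tan29.2° = 170.3 + 393.2 = 563.5 kN/m
FS = 563.5 / 159.2 = 3.538

FS = 3.54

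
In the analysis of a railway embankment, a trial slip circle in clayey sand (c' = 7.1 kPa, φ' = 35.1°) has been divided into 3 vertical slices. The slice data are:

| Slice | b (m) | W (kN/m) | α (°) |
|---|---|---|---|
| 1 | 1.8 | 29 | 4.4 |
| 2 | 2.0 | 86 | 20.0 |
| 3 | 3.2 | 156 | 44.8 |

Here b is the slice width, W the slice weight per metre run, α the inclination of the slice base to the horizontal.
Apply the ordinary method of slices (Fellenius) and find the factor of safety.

FS = 1.52

Ordinary method of slices: FS = Σ[c'·Δl_i + (W_i cosα_i)·tanφ'] / Σ W_i sinα_i, with Δl_i = b_i / cosα_i.
Slice 1: Δl = 1.8/cos4.4° = 1.805 m; N'_1 = 29·cos4.4° = 28.9; c'Δl = 12.82; W sinα = 2.2
Slice 2: Δl = 2.0/cos20.0° = 2.128 m; N'_2 = 86·cos20.0° = 80.8; c'Δl = 15.11; W sinα = 29.4
Slice 3: Δl = 3.2/cos44.8° = 4.510 m; N'_3 = 156·cos44.8° = 110.7; c'Δl = 32.02; W sinα = 109.9
Σc'Δl = 59.9 kN/m; ΣN' = 220.4 kN/m; ΣW sinα = 141.6 kN/m
Resisting = 59.9 + 220.4·tan35.1° = 59.9 + 154.9 = 214.9 kN/m
FS = 214.9 / 141.6 = 1.518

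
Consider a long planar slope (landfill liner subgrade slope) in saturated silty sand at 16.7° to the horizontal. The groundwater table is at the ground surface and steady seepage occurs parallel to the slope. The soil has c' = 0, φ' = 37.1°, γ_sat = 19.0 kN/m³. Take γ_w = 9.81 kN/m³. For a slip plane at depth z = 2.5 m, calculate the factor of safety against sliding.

FS = 1.22

With seepage parallel to the slope and the water table at the surface, the effective normal stress on the slip plane uses the buoyant unit weight γ' = γ_sat − γ_w while the driving shear stress uses γ_sat:
FS = [c' + γ' z cos²β tanφ'] / [γ_sat z sinβ cosβ]
(For c' = 0 this reduces to FS = (γ'/γ_sat)·tanφ'/tanβ.)
γ' = 19.0 − 9.81 = 9.19 kN/m³
Numerator = 0.0 + 9.19·2.5·cos²16.7°·tan37.1° = 0.0 + 9.19·2.5·0.9174·0.7563 = 15.941 kPa
Denominator = 19.0·2.5·sin16.7°·cos16.7° = 19.0·2.5·0.2874·0.9578 = 13.074 kPa
FS = 15.941 / 13.074 = 1.219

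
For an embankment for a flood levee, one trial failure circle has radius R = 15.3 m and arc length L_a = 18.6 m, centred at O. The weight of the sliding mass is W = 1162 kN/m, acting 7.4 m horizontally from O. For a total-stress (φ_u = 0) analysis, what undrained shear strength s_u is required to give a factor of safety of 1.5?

s_u = 45.3 kPa

FS = s_u·L_a·R / (W·d), so s_u = FS·W·d / (L_a·R).
s_u = 1.5·1162·7.4 / (18.60·15.3) = 12898.2 / 284.58 = 45.32 kPa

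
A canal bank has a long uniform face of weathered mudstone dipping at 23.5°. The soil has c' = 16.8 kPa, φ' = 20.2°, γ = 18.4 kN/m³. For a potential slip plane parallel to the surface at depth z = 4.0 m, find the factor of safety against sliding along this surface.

For an infinite slope with a slip plane parallel to the surface (no pore pressure): FS = [c' + γz cos²β tanφ'] / [γz sinβ cosβ].
γz = 18.4·4.0 = 73.60 kN/m²
Numerator = 16.8 + 73.60·cos²23.5°·tan20.2° = 16.8 + 73.60·0.8410·0.3679 = 39.574 kPa
Denominator = 73.60·sin23.5°·cos23.5° = 73.60·0.3987·0.9171 = 26.914 kPa
FS = 39.574 / 26.914 = 1.470

FS = 1.47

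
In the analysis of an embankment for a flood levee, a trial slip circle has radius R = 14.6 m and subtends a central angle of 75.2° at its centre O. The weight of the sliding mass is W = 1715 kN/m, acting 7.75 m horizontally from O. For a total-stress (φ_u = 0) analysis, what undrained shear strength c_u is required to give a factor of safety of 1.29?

FS = c_u·L_a·R / (W·d), so c_u = FS·W·d / (L_a·R).
Arc length L_a = R·θ = 14.6·(75.2°·π/180) = 14.6·1.3125 = 19.16 m
c_u = 1.29·1715·7.75 / (19.16·14.6) = 17145.7 / 279.77 = 61.29 kPa

c_u = 61.3 kPa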